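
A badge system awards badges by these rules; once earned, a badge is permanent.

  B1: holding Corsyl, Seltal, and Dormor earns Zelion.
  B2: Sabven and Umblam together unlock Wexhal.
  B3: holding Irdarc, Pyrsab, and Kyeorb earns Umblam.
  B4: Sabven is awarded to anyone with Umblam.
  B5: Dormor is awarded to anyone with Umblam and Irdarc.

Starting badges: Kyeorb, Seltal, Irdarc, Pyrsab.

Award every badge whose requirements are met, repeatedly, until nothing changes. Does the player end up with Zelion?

Zelion would need Corsyl, Seltal, and Dormor (B1), but Corsyl is never earned.

No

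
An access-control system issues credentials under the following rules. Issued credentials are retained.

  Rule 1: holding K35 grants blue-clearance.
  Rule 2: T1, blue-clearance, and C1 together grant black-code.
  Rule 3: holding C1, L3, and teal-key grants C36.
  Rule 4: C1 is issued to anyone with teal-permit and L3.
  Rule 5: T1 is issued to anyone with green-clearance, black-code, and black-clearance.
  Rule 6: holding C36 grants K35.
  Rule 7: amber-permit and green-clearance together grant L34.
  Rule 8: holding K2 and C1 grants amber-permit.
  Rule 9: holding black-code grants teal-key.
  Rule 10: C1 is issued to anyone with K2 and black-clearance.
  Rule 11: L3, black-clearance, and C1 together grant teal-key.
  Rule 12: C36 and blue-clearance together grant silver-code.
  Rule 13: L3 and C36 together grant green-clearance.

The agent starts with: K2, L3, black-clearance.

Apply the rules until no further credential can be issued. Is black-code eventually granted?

No

black-code would need T1, blue-clearance, and C1 (Rule 2), but T1 is never granted.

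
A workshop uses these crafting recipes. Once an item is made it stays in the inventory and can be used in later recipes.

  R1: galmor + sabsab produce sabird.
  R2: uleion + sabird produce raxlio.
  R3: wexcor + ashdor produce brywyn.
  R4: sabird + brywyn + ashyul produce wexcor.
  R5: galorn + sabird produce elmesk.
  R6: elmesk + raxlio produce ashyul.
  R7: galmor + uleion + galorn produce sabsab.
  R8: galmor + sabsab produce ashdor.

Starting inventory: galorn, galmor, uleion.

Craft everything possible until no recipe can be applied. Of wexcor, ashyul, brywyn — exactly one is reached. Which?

Using R7, galmor, uleion, and galorn make sabsab.
galmor + sabsab → sabird (R1).
Using R5, galorn and sabird make elmesk.
Using R2, uleion and sabird make raxlio.
Using R6, elmesk and raxlio make ashyul.
brywyn would need wexcor and ashdor (R3), but wexcor is never obtained. wexcor would need sabird, brywyn, and ashyul (R4), but brywyn is never obtained.

ashyul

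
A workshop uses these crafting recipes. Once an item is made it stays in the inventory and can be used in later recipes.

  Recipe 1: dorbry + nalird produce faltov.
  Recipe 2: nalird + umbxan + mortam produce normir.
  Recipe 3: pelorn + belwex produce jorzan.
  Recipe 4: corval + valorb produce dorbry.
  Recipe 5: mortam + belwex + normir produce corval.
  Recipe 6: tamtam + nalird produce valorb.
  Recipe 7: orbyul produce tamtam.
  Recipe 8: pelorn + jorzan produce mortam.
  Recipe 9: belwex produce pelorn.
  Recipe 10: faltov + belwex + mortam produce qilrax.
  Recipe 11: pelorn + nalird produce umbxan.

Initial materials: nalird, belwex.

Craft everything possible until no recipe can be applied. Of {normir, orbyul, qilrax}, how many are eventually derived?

belwex → pelorn (Recipe 9).
Using Recipe 3, pelorn and belwex make jorzan.
pelorn + nalird → umbxan (Recipe 11).
pelorn + jorzan → mortam (Recipe 8).
nalird + umbxan + mortam → normir (Recipe 2).
normir: reached.
No rule produces orbyul, and it is not given.
qilrax would need faltov, belwex, and mortam (Recipe 10), but faltov is never obtained.
Reached: normir — 1 of the 3.

1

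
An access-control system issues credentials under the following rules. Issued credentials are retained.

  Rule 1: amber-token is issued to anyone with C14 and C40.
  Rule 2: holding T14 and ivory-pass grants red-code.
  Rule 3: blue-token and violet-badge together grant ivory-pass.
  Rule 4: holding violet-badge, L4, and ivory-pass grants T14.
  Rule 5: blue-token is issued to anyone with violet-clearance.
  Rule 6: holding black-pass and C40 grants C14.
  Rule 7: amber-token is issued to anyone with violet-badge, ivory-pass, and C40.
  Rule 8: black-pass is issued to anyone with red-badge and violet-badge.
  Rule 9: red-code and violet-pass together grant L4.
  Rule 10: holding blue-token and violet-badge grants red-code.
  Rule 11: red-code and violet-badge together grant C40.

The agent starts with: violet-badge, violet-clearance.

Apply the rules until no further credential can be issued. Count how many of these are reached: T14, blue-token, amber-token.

Holding violet-clearance grants blue-token (Rule 5).
Holding blue-token and violet-badge grants red-code (Rule 10).
Holding blue-token and violet-badge grants ivory-pass (Rule 3).
Holding red-code and violet-badge grants C40 (Rule 11).
Holding violet-badge, ivory-pass, and C40 grants amber-token (Rule 7).
T14 would need violet-badge, L4, and ivory-pass (Rule 4), but L4 is never granted.
blue-token: reached.
amber-token: reached.
Reached: blue-token and amber-token — 2 of the 3.

2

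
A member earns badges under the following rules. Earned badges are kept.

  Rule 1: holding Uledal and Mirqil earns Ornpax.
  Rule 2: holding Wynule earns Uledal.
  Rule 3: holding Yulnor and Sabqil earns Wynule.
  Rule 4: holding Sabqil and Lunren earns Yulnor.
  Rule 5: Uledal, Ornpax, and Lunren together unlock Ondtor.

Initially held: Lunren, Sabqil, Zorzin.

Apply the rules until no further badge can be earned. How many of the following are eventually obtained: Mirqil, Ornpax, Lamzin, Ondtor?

No rule produces Mirqil, and it is not given.
Ornpax would need Uledal and Mirqil (Rule 1), but Mirqil is never earned.
No rule produces Lamzin, and it is not given.
Ondtor would need Uledal, Ornpax, and Lunren (Rule 5), but Ornpax is never earned.
None of the 4 are reached.

0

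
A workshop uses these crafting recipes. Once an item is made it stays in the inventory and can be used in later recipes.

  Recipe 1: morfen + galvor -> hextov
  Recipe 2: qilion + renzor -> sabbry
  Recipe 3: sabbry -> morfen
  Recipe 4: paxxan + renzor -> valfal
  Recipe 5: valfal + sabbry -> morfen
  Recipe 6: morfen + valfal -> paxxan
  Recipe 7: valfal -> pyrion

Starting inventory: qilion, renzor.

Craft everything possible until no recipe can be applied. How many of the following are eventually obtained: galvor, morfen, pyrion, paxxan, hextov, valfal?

1

qilion + renzor -> sabbry (Recipe 2).
Using Recipe 3, sabbry makes morfen.
No rule produces galvor, and it is not given.
morfen: reached.
pyrion would need valfal (Recipe 7), but valfal is never obtained.
paxxan would need morfen and valfal (Recipe 6), but valfal is never obtained.
hextov would need morfen and galvor (Recipe 1), but galvor is never obtained.
valfal would need paxxan and renzor (Recipe 4), but paxxan is never obtained.
Reached: morfen — 1 of the 6.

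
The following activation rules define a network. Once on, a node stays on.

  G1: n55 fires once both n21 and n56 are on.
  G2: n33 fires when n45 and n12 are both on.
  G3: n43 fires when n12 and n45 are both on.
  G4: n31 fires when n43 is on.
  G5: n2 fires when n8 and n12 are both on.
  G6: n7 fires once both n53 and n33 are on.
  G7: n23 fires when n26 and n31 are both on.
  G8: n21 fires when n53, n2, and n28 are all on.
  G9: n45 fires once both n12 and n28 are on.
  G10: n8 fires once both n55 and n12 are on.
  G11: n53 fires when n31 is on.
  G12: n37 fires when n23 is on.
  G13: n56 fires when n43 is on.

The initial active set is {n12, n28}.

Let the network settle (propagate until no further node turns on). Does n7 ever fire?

G9: n12 and n28 on → n45 on.
n45 and n12 are on, so n33 fires (G2).
G3: n12 and n45 on → n43 on.
G4: n43 on → n31 on.
n31 is on, so n53 fires (G11).
n53 and n33 are on, so n7 fires (G6).

Yes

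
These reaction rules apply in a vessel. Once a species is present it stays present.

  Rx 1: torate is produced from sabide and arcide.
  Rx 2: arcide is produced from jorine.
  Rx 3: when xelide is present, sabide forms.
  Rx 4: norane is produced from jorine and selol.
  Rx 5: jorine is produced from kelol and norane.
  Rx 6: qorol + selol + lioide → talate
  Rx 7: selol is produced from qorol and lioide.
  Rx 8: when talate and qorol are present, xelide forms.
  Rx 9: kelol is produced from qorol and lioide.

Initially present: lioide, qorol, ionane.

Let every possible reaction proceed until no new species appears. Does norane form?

norane would need jorine and selol (Rx 4), but jorine never forms.

No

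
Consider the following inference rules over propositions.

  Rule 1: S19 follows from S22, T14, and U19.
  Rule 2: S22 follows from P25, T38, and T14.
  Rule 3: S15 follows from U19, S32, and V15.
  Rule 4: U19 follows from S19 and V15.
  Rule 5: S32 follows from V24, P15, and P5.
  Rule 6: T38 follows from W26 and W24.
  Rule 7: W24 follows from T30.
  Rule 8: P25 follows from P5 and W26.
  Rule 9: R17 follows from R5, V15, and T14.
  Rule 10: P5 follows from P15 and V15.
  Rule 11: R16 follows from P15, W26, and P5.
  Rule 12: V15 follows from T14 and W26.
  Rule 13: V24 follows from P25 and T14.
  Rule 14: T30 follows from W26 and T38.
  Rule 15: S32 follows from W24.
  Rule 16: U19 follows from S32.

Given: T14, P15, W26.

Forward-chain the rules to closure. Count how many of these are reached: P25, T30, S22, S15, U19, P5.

4

T14 and W26 hold, so V15 follows (Rule 12).
From P15 and V15, Rule 10 gives P5.
From P5 and W26, Rule 8 gives P25.
P25 and T14 hold, so V24 follows (Rule 13).
From V24, P15, and P5, Rule 5 gives S32.
From S32, Rule 16 gives U19.
From U19, S32, and V15, Rule 3 gives S15.
P25: reached.
T30 would need W26 and T38 (Rule 14), but T38 is never established.
S22 would need P25, T38, and T14 (Rule 2), but T38 is never established.
S15: reached.
U19: reached.
P5: reached.
Reached: P25, S15, U19, and P5 — 4 of the 6.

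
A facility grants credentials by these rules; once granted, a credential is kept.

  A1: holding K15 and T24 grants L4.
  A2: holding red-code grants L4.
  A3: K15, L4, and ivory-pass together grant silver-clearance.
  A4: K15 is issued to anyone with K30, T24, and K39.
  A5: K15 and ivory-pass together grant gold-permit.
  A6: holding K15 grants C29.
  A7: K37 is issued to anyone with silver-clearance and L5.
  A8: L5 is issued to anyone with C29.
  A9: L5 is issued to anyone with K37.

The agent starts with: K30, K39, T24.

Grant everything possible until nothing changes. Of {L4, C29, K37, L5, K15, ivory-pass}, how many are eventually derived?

Holding K30, T24, and K39 grants K15 (A4).
Holding K15 grants C29 (A6).
Holding K15 and T24 grants L4 (A1).
Holding C29 grants L5 (A8).
L4: reached.
C29: reached.
K37 would need silver-clearance and L5 (A7), but silver-clearance is never granted.
L5: reached.
K15: reached.
No rule produces ivory-pass, and it is not given.
Reached: L4, C29, L5, and K15 — 4 of the 6.

4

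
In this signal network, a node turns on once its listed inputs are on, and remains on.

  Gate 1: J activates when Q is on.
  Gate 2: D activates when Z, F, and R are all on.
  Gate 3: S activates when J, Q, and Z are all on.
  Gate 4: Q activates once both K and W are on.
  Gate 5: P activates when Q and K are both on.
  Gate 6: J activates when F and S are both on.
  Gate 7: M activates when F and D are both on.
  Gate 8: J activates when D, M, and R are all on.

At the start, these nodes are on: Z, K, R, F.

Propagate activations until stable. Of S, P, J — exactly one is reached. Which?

Z, F, and R are on, so D activates (Gate 2).
F and D are on, so M activates (Gate 7).
D, M, and R are on, so J activates (Gate 8).
S would need J, Q, and Z (Gate 3), but Q never turns on. P would need Q and K (Gate 5), but Q never turns on.

J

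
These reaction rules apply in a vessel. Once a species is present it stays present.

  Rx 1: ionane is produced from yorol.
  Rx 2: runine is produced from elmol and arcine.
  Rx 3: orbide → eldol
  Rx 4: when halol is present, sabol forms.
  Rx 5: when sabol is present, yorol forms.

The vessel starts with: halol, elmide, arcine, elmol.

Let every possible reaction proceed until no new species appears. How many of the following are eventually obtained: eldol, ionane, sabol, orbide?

2

halol present → sabol forms (Rx 4).
sabol present → yorol forms (Rx 5).
yorol present → ionane forms (Rx 1).
eldol would need orbide (Rx 3), but orbide never forms.
ionane: reached.
sabol: reached.
No rule produces orbide, and it is not given.
Reached: ionane and sabol — 2 of the 4.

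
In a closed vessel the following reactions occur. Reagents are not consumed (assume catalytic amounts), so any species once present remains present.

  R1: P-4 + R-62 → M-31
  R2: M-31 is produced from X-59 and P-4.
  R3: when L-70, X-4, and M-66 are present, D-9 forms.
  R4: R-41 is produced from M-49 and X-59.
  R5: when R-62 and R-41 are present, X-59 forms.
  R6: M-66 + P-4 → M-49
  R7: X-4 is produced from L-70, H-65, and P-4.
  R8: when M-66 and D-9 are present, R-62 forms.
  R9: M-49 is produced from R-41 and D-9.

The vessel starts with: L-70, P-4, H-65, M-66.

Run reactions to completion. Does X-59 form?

X-59 would need R-62 and R-41 (R5), but R-41 never forms.

No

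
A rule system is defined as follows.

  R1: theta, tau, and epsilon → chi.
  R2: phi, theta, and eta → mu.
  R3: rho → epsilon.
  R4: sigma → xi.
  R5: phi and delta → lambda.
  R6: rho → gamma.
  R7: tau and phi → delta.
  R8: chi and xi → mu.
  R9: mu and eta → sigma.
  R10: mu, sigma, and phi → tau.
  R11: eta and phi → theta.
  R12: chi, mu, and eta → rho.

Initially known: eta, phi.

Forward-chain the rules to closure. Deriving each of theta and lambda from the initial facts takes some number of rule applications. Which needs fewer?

theta

theta: eta and phi hold, so theta follows (R11). [1 rule application]
lambda: eta and phi hold, so theta follows (R11). phi, theta, and eta hold, so mu follows (R2). From mu and eta, R9 gives sigma. mu, sigma, and phi hold, so tau follows (R10). tau and phi hold, so delta follows (R7). phi and delta hold, so lambda follows (R5). [6 rule applications]
theta needs fewer.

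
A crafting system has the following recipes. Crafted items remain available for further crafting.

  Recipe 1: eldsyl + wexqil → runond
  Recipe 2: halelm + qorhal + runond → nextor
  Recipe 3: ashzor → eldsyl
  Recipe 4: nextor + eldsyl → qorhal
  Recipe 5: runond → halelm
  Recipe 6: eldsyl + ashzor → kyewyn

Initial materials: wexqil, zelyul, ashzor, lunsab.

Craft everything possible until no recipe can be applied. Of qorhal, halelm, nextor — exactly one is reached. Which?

Using Recipe 3, ashzor makes eldsyl.
Using Recipe 1, eldsyl and wexqil make runond.
runond → halelm (Recipe 5).
nextor would need halelm, qorhal, and runond (Recipe 2), but qorhal is never obtained. qorhal would need nextor and eldsyl (Recipe 4), but nextor is never obtained.

halelm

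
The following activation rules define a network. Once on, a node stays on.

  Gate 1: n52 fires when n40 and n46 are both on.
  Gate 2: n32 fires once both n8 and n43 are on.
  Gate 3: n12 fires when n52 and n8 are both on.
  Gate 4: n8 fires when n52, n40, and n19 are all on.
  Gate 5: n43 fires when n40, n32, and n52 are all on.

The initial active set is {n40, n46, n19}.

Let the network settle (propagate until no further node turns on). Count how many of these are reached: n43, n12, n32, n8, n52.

n40 and n46 are on, so n52 fires (Gate 1).
n52, n40, and n19 are on, so n8 fires (Gate 4).
Gate 3: n52 and n8 on → n12 on.
n43 would need n40, n32, and n52 (Gate 5), but n32 never turns on.
n12: reached.
n32 would need n8 and n43 (Gate 2), but n43 never turns on.
n8: reached.
n52: reached.
Reached: n12, n8, and n52 — 3 of the 5.

3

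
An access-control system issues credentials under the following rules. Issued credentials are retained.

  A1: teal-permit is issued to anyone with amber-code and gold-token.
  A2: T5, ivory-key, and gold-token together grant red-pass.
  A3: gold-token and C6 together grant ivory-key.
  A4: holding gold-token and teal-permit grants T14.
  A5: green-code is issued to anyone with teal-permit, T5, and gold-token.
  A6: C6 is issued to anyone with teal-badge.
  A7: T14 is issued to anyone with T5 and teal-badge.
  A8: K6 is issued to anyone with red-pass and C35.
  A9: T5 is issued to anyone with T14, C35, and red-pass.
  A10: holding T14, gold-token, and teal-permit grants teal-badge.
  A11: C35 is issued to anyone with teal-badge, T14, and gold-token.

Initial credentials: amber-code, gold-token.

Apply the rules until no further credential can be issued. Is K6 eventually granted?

No

K6 would need red-pass and C35 (A8), but red-pass is never granted.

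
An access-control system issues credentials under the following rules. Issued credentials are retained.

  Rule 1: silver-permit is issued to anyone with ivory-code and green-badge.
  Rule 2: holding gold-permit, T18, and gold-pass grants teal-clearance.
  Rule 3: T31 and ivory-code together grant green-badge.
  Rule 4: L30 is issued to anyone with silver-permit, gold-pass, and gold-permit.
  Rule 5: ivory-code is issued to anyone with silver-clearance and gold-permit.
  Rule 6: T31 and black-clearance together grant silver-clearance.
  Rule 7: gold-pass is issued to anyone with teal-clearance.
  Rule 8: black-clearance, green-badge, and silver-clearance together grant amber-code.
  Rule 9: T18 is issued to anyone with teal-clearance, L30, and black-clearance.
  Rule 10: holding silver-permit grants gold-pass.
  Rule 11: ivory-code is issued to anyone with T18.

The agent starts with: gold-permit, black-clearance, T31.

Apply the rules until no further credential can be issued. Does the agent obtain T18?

T18 would need teal-clearance, L30, and black-clearance (Rule 9), but teal-clearance is never granted.

No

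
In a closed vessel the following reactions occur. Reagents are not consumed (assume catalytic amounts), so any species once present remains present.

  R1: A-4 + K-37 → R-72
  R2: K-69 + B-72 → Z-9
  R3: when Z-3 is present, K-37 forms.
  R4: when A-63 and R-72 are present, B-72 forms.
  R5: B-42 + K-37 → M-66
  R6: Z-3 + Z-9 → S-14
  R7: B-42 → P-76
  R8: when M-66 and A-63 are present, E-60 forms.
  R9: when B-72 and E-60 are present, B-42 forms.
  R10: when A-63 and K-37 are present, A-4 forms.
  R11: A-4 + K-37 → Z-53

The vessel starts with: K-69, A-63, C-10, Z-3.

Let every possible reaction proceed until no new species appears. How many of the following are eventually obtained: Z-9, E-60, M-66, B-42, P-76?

Z-3 present → K-37 forms (R3).
A-63 and K-37 present → A-4 forms (R10).
A-4 and K-37 present → R-72 forms (R1).
A-63 and R-72 present → B-72 forms (R4).
K-69 and B-72 present → Z-9 forms (R2).
Z-9: reached.
E-60 would need M-66 and A-63 (R8), but M-66 never forms.
M-66 would need B-42 and K-37 (R5), but B-42 never forms.
B-42 would need B-72 and E-60 (R9), but E-60 never forms.
P-76 would need B-42 (R7), but B-42 never forms.
Reached: Z-9 — 1 of the 5.

1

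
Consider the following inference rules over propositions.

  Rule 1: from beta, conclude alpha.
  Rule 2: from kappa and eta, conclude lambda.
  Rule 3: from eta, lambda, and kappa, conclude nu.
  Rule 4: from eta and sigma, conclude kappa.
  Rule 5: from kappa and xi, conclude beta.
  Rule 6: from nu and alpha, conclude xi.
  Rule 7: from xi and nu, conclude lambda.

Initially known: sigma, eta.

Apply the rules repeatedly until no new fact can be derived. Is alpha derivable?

No

alpha would need beta (Rule 1), but beta is never established.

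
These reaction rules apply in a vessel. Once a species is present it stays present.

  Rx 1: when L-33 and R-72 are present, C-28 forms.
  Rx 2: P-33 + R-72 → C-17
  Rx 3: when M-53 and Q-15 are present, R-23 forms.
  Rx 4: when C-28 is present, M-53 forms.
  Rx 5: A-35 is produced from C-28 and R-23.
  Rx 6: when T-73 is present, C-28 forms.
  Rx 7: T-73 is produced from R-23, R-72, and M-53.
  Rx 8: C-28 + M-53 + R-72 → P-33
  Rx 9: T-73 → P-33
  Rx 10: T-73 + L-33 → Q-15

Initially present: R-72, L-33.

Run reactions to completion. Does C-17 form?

Yes

L-33 and R-72 present → C-28 forms (Rx 1).
C-28 present → M-53 forms (Rx 4).
C-28, M-53, and R-72 present → P-33 forms (Rx 8).
P-33 and R-72 present → C-17 forms (Rx 2).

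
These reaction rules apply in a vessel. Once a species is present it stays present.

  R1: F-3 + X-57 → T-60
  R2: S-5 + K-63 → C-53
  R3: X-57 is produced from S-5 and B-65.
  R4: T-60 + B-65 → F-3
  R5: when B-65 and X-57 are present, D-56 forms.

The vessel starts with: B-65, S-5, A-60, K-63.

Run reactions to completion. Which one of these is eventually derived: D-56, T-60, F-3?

D-56

S-5 and B-65 present → X-57 forms (R3).
B-65 and X-57 present → D-56 forms (R5).
F-3 would need T-60 and B-65 (R4), but T-60 never forms. T-60 would need F-3 and X-57 (R1), but F-3 never forms.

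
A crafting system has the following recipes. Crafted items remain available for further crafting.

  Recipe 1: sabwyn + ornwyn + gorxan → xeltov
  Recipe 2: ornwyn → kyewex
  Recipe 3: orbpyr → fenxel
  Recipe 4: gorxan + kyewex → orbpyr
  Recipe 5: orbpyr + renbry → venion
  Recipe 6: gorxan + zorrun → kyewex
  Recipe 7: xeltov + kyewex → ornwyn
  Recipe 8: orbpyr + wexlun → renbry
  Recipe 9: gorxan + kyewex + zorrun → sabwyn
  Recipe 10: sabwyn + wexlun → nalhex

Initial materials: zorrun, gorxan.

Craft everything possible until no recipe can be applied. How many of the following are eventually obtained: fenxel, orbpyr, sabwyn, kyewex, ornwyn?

4

gorxan + zorrun → kyewex (Recipe 6).
Using Recipe 9, gorxan, kyewex, and zorrun make sabwyn.
Using Recipe 4, gorxan and kyewex make orbpyr.
Using Recipe 3, orbpyr makes fenxel.
fenxel: reached.
orbpyr: reached.
sabwyn: reached.
kyewex: reached.
ornwyn would need xeltov and kyewex (Recipe 7), but xeltov is never obtained.
Reached: fenxel, orbpyr, sabwyn, and kyewex — 4 of the 5.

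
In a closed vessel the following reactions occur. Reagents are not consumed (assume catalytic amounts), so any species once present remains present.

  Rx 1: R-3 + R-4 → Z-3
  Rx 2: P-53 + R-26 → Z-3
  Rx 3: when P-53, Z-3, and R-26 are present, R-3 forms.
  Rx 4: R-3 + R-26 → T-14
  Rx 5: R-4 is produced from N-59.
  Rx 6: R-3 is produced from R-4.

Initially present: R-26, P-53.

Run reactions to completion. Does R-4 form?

R-4 would need N-59 (Rx 5), but N-59 never forms.

No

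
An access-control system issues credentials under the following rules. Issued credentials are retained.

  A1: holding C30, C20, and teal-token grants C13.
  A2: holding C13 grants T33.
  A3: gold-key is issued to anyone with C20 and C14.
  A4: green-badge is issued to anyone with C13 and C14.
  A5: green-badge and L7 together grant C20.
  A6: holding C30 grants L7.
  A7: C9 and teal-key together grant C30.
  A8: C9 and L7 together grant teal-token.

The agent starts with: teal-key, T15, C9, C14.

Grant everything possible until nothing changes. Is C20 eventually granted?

No

C20 would need green-badge and L7 (A5), but green-badge is never granted.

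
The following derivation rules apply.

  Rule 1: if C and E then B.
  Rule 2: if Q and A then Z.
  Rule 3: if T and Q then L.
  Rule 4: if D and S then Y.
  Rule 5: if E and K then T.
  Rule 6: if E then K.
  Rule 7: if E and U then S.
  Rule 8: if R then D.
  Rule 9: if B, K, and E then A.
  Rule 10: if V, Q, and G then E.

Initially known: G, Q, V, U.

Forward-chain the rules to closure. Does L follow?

Yes

From V, Q, and G, Rule 10 gives E.
E holds, so K follows (Rule 6).
E and K hold, so T follows (Rule 5).
T and Q hold, so L follows (Rule 3).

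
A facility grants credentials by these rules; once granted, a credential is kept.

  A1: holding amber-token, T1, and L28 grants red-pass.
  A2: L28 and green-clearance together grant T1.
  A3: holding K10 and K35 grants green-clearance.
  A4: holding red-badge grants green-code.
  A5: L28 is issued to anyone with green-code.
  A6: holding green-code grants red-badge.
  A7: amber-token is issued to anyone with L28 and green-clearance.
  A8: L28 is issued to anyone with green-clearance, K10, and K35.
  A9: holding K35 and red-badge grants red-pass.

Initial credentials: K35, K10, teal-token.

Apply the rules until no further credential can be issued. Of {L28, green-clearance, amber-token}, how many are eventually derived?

Holding K10 and K35 grants green-clearance (A3).
Holding green-clearance, K10, and K35 grants L28 (A8).
Holding L28 and green-clearance grants amber-token (A7).
L28: reached.
green-clearance: reached.
amber-token: reached.
All 3 are reached.

3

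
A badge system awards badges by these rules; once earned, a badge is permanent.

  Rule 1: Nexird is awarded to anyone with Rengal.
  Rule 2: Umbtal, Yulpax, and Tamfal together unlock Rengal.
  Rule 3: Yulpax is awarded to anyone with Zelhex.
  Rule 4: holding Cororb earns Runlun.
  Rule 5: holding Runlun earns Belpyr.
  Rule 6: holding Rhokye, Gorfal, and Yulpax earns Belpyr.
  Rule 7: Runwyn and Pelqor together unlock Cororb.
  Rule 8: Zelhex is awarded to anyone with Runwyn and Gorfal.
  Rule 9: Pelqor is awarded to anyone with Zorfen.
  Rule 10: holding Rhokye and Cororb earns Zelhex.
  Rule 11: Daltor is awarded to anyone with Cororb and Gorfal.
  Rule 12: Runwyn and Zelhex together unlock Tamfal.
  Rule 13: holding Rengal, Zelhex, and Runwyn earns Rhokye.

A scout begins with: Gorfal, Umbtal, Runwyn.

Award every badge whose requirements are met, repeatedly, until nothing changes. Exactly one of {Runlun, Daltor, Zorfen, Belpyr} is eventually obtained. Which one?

With Runwyn and Gorfal, Zelhex is earned (Rule 8).
With Runwyn and Zelhex, Tamfal is earned (Rule 12).
With Zelhex, Yulpax is earned (Rule 3).
With Umbtal, Yulpax, and Tamfal, Rengal is earned (Rule 2).
With Rengal, Zelhex, and Runwyn, Rhokye is earned (Rule 13).
With Rhokye, Gorfal, and Yulpax, Belpyr is earned (Rule 6).
Runlun would need Cororb (Rule 4), but Cororb is never earned. No rule produces Zorfen, and it is not given. Daltor would need Cororb and Gorfal (Rule 11), but Cororb is never earned.

Belpyr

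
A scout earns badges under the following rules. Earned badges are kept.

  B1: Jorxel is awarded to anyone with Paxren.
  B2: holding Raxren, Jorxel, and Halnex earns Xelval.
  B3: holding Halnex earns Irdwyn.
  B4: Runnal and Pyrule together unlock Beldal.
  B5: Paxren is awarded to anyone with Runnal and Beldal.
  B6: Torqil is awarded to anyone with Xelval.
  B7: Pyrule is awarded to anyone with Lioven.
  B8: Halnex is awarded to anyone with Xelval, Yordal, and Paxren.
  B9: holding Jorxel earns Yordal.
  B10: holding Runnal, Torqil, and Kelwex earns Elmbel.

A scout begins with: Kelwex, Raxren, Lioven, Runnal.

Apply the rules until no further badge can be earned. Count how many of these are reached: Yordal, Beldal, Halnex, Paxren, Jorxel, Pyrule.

5

With Lioven, Pyrule is earned (B7).
With Runnal and Pyrule, Beldal is earned (B4).
With Runnal and Beldal, Paxren is earned (B5).
With Paxren, Jorxel is earned (B1).
With Jorxel, Yordal is earned (B9).
Yordal: reached.
Beldal: reached.
Halnex would need Xelval, Yordal, and Paxren (B8), but Xelval is never earned.
Paxren: reached.
Jorxel: reached.
Pyrule: reached.
Reached: Yordal, Beldal, Paxren, Jorxel, and Pyrule — 5 of the 6.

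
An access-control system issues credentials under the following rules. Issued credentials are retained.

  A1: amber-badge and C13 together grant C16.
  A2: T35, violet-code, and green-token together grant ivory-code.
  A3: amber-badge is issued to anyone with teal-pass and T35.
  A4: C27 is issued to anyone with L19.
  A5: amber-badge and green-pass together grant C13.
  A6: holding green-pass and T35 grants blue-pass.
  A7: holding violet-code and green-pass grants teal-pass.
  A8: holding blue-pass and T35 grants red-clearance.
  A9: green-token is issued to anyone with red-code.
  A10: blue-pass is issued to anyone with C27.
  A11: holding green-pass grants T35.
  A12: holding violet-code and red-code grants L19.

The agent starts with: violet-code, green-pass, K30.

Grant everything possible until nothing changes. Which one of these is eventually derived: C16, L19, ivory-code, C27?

C16

Holding violet-code and green-pass grants teal-pass (A7).
Holding green-pass grants T35 (A11).
Holding teal-pass and T35 grants amber-badge (A3).
Holding amber-badge and green-pass grants C13 (A5).
Holding amber-badge and C13 grants C16 (A1).
L19 would need violet-code and red-code (A12), but red-code is never granted. C27 would need L19 (A4), but L19 is never granted. ivory-code would need T35, violet-code, and green-token (A2), but green-token is never granted.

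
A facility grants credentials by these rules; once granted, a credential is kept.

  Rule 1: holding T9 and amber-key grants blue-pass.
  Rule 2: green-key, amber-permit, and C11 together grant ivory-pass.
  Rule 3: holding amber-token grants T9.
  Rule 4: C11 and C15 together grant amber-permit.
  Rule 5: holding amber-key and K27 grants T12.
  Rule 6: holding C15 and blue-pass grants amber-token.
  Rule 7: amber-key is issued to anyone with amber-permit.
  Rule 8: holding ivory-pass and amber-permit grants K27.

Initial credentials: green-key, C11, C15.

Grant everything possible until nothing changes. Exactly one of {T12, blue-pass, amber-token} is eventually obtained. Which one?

Holding C11 and C15 grants amber-permit (Rule 4).
Holding green-key, amber-permit, and C11 grants ivory-pass (Rule 2).
Holding amber-permit grants amber-key (Rule 7).
Holding ivory-pass and amber-permit grants K27 (Rule 8).
Holding amber-key and K27 grants T12 (Rule 5).
amber-token would need C15 and blue-pass (Rule 6), but blue-pass is never granted. blue-pass would need T9 and amber-key (Rule 1), but T9 is never granted.

T12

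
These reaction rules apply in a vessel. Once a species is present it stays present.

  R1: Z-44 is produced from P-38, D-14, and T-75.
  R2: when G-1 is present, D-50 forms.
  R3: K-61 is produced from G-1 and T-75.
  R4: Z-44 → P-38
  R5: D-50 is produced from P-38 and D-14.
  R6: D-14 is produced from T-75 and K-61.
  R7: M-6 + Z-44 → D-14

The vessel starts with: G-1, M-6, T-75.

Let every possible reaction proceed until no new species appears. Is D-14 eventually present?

G-1 and T-75 present → K-61 forms (R3).
T-75 and K-61 present → D-14 forms (R6).

Yes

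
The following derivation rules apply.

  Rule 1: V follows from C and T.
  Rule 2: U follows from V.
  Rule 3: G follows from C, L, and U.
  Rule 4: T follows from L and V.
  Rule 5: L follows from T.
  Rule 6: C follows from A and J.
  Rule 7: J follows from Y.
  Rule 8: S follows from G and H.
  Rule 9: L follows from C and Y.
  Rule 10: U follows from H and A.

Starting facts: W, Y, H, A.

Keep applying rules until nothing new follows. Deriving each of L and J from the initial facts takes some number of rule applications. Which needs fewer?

J: Y holds, so J follows (Rule 7). [1 rule application]
L: From Y, Rule 7 gives J. A and J hold, so C follows (Rule 6). C and Y hold, so L follows (Rule 9). [3 rule applications]
J needs fewer.

J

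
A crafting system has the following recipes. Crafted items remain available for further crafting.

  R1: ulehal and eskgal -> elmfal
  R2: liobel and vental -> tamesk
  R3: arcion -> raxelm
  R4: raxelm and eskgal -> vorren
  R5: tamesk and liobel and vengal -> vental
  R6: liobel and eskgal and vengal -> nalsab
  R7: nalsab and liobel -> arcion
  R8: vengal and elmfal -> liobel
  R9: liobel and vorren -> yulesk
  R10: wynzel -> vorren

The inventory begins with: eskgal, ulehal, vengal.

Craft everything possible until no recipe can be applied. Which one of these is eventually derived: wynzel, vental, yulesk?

ulehal and eskgal -> elmfal (R1).
Using R8, vengal and elmfal make liobel.
Using R6, liobel, eskgal, and vengal make nalsab.
nalsab and liobel -> arcion (R7).
arcion -> raxelm (R3).
raxelm and eskgal -> vorren (R4).
Using R9, liobel and vorren make yulesk.
No rule produces wynzel, and it is not given. vental would need tamesk, liobel, and vengal (R5), but tamesk is never obtained.

yulesk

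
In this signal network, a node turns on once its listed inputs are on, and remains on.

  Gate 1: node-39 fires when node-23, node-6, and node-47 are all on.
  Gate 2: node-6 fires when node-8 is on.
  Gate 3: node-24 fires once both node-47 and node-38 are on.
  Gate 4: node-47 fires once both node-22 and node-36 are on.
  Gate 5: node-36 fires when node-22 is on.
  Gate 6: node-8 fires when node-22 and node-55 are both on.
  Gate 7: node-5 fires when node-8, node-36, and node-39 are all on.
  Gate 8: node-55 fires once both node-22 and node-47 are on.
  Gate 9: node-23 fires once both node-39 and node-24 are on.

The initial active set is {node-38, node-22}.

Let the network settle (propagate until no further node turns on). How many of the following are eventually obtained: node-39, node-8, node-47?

node-22 is on, so node-36 fires (Gate 5).
Gate 4: node-22 and node-36 on → node-47 on.
node-22 and node-47 are on, so node-55 fires (Gate 8).
node-22 and node-55 are on, so node-8 fires (Gate 6).
node-39 would need node-23, node-6, and node-47 (Gate 1), but node-23 never turns on.
node-8: reached.
node-47: reached.
Reached: node-8 and node-47 — 2 of the 3.

2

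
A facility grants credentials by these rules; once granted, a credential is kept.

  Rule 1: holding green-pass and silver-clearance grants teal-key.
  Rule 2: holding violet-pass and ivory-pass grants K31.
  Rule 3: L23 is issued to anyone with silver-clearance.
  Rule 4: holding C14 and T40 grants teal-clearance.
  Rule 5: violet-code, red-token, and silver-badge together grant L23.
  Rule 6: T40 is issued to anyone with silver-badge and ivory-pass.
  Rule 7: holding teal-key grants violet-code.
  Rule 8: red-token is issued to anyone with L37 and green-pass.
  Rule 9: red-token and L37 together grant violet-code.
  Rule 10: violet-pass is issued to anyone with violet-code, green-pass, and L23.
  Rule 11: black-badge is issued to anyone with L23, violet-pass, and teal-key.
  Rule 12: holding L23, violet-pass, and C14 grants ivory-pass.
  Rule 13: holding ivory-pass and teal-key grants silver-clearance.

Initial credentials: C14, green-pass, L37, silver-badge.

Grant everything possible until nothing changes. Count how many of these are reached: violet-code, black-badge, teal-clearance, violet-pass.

Holding L37 and green-pass grants red-token (Rule 8).
Holding red-token and L37 grants violet-code (Rule 9).
Holding violet-code, red-token, and silver-badge grants L23 (Rule 5).
Holding violet-code, green-pass, and L23 grants violet-pass (Rule 10).
Holding L23, violet-pass, and C14 grants ivory-pass (Rule 12).
Holding silver-badge and ivory-pass grants T40 (Rule 6).
Holding C14 and T40 grants teal-clearance (Rule 4).
violet-code: reached.
black-badge would need L23, violet-pass, and teal-key (Rule 11), but teal-key is never granted.
teal-clearance: reached.
violet-pass: reached.
Reached: violet-code, teal-clearance, and violet-pass — 3 of the 4.

3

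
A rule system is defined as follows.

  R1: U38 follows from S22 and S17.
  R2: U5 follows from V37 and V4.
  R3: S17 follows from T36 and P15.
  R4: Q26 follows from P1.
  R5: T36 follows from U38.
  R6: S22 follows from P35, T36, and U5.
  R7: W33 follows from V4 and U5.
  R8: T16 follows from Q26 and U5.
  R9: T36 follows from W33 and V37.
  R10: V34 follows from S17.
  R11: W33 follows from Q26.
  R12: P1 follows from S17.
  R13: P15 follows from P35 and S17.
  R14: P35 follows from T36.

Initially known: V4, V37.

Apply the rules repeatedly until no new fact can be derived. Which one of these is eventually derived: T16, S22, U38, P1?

S22

From V37 and V4, R2 gives U5.
From V4 and U5, R7 gives W33.
W33 and V37 hold, so T36 follows (R9).
T36 holds, so P35 follows (R14).
P35, T36, and U5 hold, so S22 follows (R6).
P1 would need S17 (R12), but S17 is never established. U38 would need S22 and S17 (R1), but S17 is never established. T16 would need Q26 and U5 (R8), but Q26 is never established.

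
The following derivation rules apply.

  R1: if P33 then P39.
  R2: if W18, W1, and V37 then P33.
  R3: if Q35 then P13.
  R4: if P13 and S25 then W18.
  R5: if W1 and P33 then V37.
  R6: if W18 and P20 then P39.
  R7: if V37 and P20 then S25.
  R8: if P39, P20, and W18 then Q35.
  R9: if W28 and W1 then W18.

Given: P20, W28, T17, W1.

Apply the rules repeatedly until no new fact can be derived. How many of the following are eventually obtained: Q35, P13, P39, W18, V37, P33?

From W28 and W1, R9 gives W18.
From W18 and P20, R6 gives P39.
From P39, P20, and W18, R8 gives Q35.
From Q35, R3 gives P13.
Q35: reached.
P13: reached.
P39: reached.
W18: reached.
V37 would need W1 and P33 (R5), but P33 is never established.
P33 would need W18, W1, and V37 (R2), but V37 is never established.
Reached: Q35, P13, P39, and W18 — 4 of the 6.

4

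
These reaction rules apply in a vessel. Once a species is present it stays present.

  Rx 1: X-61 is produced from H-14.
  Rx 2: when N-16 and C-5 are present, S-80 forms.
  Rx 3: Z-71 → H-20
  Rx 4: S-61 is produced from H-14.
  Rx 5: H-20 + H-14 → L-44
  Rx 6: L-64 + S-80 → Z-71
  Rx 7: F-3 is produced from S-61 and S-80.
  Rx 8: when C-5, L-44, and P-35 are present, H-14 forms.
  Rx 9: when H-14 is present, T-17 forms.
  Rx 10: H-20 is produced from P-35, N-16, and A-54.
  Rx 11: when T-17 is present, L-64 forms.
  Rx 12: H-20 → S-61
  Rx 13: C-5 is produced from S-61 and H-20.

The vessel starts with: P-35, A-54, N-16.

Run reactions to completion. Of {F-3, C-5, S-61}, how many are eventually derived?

P-35, N-16, and A-54 present → H-20 forms (Rx 10).
H-20 present → S-61 forms (Rx 12).
S-61 and H-20 present → C-5 forms (Rx 13).
N-16 and C-5 present → S-80 forms (Rx 2).
S-61 and S-80 present → F-3 forms (Rx 7).
F-3: reached.
C-5: reached.
S-61: reached.
All 3 are reached.

3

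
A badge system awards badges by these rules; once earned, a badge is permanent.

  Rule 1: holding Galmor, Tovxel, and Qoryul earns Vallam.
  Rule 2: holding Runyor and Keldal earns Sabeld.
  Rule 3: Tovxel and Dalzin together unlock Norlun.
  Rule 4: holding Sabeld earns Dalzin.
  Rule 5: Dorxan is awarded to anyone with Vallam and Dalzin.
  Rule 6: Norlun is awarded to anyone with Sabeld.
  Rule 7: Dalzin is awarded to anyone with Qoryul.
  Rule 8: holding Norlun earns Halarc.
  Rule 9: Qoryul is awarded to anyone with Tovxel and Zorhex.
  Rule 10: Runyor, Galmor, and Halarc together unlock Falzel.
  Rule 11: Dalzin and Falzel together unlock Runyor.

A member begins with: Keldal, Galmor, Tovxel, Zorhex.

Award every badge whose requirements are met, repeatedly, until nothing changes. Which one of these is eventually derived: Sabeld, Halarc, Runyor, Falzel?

Halarc

With Tovxel and Zorhex, Qoryul is earned (Rule 9).
With Qoryul, Dalzin is earned (Rule 7).
With Tovxel and Dalzin, Norlun is earned (Rule 3).
With Norlun, Halarc is earned (Rule 8).
Runyor would need Dalzin and Falzel (Rule 11), but Falzel is never earned. Sabeld would need Runyor and Keldal (Rule 2), but Runyor is never earned. Falzel would need Runyor, Galmor, and Halarc (Rule 10), but Runyor is never earned.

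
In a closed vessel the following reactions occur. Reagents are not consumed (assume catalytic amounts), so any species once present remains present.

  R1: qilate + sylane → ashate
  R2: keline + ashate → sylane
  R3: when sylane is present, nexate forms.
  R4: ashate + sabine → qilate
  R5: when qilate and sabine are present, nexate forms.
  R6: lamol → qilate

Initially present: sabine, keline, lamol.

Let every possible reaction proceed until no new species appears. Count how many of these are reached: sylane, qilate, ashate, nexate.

lamol present → qilate forms (R6).
qilate and sabine present → nexate forms (R5).
sylane would need keline and ashate (R2), but ashate never forms.
qilate: reached.
ashate would need qilate and sylane (R1), but sylane never forms.
nexate: reached.
Reached: qilate and nexate — 2 of the 4.

2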